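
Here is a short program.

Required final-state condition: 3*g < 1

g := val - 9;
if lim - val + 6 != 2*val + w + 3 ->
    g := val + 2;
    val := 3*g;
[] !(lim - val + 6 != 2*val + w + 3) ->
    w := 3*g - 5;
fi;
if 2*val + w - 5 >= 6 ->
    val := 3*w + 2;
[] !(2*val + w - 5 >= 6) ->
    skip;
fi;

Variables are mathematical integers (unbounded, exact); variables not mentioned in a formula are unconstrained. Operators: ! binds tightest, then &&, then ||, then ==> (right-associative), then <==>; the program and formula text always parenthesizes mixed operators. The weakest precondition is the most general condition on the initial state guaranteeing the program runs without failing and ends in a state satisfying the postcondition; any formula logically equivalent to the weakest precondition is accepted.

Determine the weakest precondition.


Working backward. After the program, 3*g < 1 must hold.
Then branch requires 3*g < 1; else branch requires 3*g < 1.
Before the if: (2*val + w >= 11 ==> 3*g < 1) && ((!(2*val + w >= 11)) ==> 3*g < 1)
Then branch requires (6*val + w >= -1 ==> 3*val < -5) && ((!(6*val + w >= -1)) ==> 3*val < -5); else branch requires (3*g + 2*val >= 16 ==> 3*g < 1) && ((!(3*g + 2*val >= 16)) ==> 3*g < 1).
Before the if: (lim != 3*val + w - 3 ==> ((6*val + w >= -1 ==> 3*val < -5) && ((!(6*val + w >= -1)) ==> 3*val < -5))) && ((!(lim != 3*val + w - 3)) ==> ((3*g + 2*val >= 16 ==> 3*g < 1) && ((!(3*g + 2*val >= 16)) ==> 3*g < 1)))
Before g := val - 9: (lim != 3*val + w - 3 ==> ((6*val + w >= -1 ==> 3*val < -5) && ((!(6*val + w >= -1)) ==> 3*val < -5))) && ((!(lim != 3*val + w - 3)) ==> ((5*val >= 43 ==> 3*val < 28) && ((!(5*val >= 43)) ==> 3*val < 28)))
Answer: WP = (lim != 3*val + w - 3 ==> ((6*val + w >= -1 ==> 3*val < -5) && ((!(6*val + w >= -1)) ==> 3*val < -5))) && ((!(lim != 3*val + w - 3)) ==> ((5*val >= 43 ==> 3*val < 28) && ((!(5*val >= 43)) ==> 3*val < 28)))


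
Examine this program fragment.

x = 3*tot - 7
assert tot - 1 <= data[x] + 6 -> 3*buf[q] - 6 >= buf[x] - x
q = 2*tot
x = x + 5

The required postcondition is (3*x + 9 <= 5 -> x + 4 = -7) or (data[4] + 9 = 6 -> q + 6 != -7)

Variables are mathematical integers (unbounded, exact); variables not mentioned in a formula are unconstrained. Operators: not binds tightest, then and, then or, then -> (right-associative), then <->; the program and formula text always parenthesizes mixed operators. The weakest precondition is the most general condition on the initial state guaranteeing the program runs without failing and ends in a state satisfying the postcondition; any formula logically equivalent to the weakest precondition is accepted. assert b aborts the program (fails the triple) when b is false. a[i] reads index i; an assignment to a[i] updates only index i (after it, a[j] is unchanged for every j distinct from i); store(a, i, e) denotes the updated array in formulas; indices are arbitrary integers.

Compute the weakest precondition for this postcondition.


Working backward. After the program, the postcondition (3*x + 9 <= 5 -> x + 4 = -7) or (data[4] + 9 = 6 -> q + 6 != -7) must hold; in canonical form it is (3*x <= -4 -> x = -11) or (data[4] = -3 -> q != -13).
Before x := x + 5: (3*x <= -19 -> x = -16) or (data[4] = -3 -> q != -13)
Before q := 2*tot: (3*x <= -19 -> x = -16) or (data[4] = -3 -> 2*tot != -13)
Before assert tot - 1 <= data[x] + 6 -> 3*buf[q] - 6 >= buf[x] - x: (tot <= data[x] + 7 -> 3*buf[q] + x >= buf[x] + 6) and ((3*x <= -19 -> x = -16) or (data[4] = -3 -> 2*tot != -13))
Before x := 3*tot - 7: (tot <= data[3*tot - 7] + 7 -> 3*buf[q] + 3*tot >= buf[3*tot - 7] + 13) and ((9*tot <= 2 -> 3*tot = -9) or (data[4] = -3 -> 2*tot != -13))
Answer: WP = (tot <= data[3*tot - 7] + 7 -> 3*buf[q] + 3*tot >= buf[3*tot - 7] + 13) and ((9*tot <= 2 -> 3*tot = -9) or (data[4] = -3 -> 2*tot != -13))


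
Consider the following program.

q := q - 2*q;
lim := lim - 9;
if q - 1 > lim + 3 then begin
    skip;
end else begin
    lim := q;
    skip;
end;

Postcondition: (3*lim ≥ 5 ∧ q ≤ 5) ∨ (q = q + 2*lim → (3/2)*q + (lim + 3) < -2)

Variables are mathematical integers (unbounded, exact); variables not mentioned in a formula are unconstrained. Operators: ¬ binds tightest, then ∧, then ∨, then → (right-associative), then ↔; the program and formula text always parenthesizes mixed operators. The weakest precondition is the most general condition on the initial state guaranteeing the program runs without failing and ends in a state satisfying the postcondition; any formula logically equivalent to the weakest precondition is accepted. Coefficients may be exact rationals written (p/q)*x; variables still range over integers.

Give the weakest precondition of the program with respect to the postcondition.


Working backward. After the program, the postcondition (3*lim ≥ 5 ∧ q ≤ 5) ∨ (q = q + 2*lim → (3/2)*q + (lim + 3) < -2) must hold; in canonical form it is (3*lim ≥ 5 ∧ q ≤ 5) ∨ (2*lim = 0 → lim + (3/2)*q < -5).
Then branch requires (3*lim ≥ 5 ∧ q ≤ 5) ∨ (2*lim = 0 → lim + (3/2)*q < -5); else branch requires (3*q ≥ 5 ∧ q ≤ 5) ∨ (2*q = 0 → (5/2)*q < -5).
Before the if: (q > lim + 4 → ((3*lim ≥ 5 ∧ q ≤ 5) ∨ (2*lim = 0 → lim + (3/2)*q < -5))) ∧ ((¬(q > lim + 4)) → ((3*q ≥ 5 ∧ q ≤ 5) ∨ (2*q = 0 → (5/2)*q < -5)))
Before lim := lim - 9: (q > lim - 5 → ((3*lim ≥ 32 ∧ q ≤ 5) ∨ (2*lim = 18 → lim + (3/2)*q < 4))) ∧ ((¬(q > lim - 5)) → ((3*q ≥ 5 ∧ q ≤ 5) ∨ (2*q = 0 → (5/2)*q < -5)))
Before q := q - 2*q: (lim + q < 5 → ((3*lim ≥ 32 ∧ q ≥ -5) ∨ (2*lim = 18 → lim < (3/2)*q + 4))) ∧ ((¬(lim + q < 5)) → ((3*q ≤ -5 ∧ q ≥ -5) ∨ (2*q = 0 → (5/2)*q > 5)))
Answer: WP = (lim + q < 5 → ((3*lim ≥ 32 ∧ q ≥ -5) ∨ (2*lim = 18 → lim < (3/2)*q + 4))) ∧ ((¬(lim + q < 5)) → ((3*q ≤ -5 ∧ q ≥ -5) ∨ (2*q = 0 → (5/2)*q > 5)))


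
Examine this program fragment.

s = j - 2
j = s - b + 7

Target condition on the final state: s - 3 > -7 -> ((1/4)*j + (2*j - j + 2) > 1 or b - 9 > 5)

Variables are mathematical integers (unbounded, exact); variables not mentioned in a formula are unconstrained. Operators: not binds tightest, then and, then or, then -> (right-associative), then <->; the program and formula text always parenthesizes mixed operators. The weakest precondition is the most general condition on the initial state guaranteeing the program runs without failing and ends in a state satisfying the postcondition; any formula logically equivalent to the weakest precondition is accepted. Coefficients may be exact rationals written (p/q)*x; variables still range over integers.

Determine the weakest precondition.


Working backward. After the program, the postcondition s - 3 > -7 -> ((1/4)*j + (2*j - j + 2) > 1 or b - 9 > 5) must hold; in canonical form it is s > -4 -> ((5/4)*j > -1 or b > 14).
Before j := s - b + 7: s > -4 -> ((5/4)*s > (5/4)*b - 39/4 or b > 14)
Before s := j - 2: j > -2 -> ((5/4)*j > (5/4)*b - 29/4 or b > 14)
Answer: WP = j > -2 -> ((5/4)*j > (5/4)*b - 29/4 or b > 14)


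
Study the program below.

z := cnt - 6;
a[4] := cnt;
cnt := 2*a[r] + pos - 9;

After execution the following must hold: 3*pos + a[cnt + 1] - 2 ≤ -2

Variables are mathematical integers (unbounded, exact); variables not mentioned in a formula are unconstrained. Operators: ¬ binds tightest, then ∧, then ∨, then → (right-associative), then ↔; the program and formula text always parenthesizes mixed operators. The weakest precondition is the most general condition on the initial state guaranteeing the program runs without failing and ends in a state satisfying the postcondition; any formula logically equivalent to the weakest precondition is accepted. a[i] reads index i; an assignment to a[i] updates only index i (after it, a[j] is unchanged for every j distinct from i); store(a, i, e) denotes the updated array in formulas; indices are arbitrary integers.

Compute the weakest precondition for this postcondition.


Working backward. After the program, the postcondition 3*pos + a[cnt + 1] - 2 ≤ -2 must hold; in canonical form it is a[cnt + 1] + 3*pos ≤ 0.
Before cnt := 2*a[r] + pos - 9: a[2*a[r] + pos - 8] + 3*pos ≤ 0
Before a[4] := cnt: store(a, 4, cnt)[2*store(a, 4, cnt)[r] + pos - 8] + 3*pos ≤ 0
Before z := cnt - 6: store(a, 4, cnt)[2*store(a, 4, cnt)[r] + pos - 8] + 3*pos ≤ 0
Answer: WP = store(a, 4, cnt)[2*store(a, 4, cnt)[r] + pos - 8] + 3*pos ≤ 0


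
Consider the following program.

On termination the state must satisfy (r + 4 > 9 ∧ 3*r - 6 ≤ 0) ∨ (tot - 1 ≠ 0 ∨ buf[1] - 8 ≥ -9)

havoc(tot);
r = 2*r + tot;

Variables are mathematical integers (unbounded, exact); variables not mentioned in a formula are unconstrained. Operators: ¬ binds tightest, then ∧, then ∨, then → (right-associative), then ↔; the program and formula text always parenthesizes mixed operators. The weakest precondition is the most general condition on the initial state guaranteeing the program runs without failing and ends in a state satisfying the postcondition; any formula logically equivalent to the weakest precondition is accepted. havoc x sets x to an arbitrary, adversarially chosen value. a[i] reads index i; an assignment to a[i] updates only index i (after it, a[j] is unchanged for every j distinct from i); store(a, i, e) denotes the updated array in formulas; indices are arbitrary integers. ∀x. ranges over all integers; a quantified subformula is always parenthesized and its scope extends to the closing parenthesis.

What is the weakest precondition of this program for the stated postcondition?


Working backward. After the program, the postcondition (r + 4 > 9 ∧ 3*r - 6 ≤ 0) ∨ (tot - 1 ≠ 0 ∨ buf[1] - 8 ≥ -9) must hold; in canonical form it is (r > 5 ∧ 3*r ≤ 6) ∨ tot ≠ 1 ∨ buf[1] ≥ -1.
Before r := 2*r + tot: (2*r + tot > 5 ∧ 6*r + 3*tot ≤ 6) ∨ tot ≠ 1 ∨ buf[1] ≥ -1
Before havoc tot: ∀tot_1. ((2*r + tot_1 > 5 ∧ 6*r + 3*tot_1 ≤ 6) ∨ tot_1 ≠ 1 ∨ buf[1] ≥ -1)
Answer: WP = ∀tot_1. ((2*r + tot_1 > 5 ∧ 6*r + 3*tot_1 ≤ 6) ∨ tot_1 ≠ 1 ∨ buf[1] ≥ -1)


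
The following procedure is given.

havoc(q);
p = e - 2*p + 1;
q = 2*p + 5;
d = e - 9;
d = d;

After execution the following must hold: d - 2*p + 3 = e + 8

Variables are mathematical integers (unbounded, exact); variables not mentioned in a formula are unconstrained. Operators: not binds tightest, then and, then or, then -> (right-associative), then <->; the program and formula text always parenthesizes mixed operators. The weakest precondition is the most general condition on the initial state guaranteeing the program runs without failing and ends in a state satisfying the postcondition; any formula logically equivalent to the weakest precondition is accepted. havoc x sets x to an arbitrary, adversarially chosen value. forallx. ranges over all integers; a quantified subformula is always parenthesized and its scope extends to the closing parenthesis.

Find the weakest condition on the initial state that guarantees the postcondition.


Working backward. After the program, the postcondition d - 2*p + 3 = e + 8 must hold; in canonical form it is d = e + 2*p + 5.
Before d := d: d = e + 2*p + 5
Before d := e - 9: 2*p = -14
Before q := 2*p + 5: 2*p = -14
Before p := e - 2*p + 1: 2*e = 4*p - 16
Before havoc q: 2*e = 4*p - 16
Answer: WP = 2*e = 4*p - 16


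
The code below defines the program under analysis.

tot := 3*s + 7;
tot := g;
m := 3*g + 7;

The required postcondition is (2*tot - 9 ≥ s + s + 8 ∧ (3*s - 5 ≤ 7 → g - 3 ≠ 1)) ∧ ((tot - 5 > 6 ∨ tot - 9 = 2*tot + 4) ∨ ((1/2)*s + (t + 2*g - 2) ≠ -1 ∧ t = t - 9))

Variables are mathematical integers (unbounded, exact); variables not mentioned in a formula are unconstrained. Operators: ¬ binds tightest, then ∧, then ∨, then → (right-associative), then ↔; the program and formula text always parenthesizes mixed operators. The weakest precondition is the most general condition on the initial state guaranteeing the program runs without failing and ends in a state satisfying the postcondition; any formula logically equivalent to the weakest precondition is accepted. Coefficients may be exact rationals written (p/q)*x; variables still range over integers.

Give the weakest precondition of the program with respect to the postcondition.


Working backward. After the program, the postcondition (2*tot - 9 ≥ s + s + 8 ∧ (3*s - 5 ≤ 7 → g - 3 ≠ 1)) ∧ ((tot - 5 > 6 ∨ tot - 9 = 2*tot + 4) ∨ ((1/2)*s + (t + 2*g - 2) ≠ -1 ∧ t = t - 9)) must hold; in canonical form it is 2*tot ≥ 2*s + 17 ∧ (3*s ≤ 12 → g ≠ 4) ∧ (tot > 11 ∨ tot = -13).
Before m := 3*g + 7: 2*tot ≥ 2*s + 17 ∧ (3*s ≤ 12 → g ≠ 4) ∧ (tot > 11 ∨ tot = -13)
Before tot := g: 2*g ≥ 2*s + 17 ∧ (3*s ≤ 12 → g ≠ 4) ∧ (g > 11 ∨ g = -13)
Before tot := 3*s + 7: 2*g ≥ 2*s + 17 ∧ (3*s ≤ 12 → g ≠ 4) ∧ (g > 11 ∨ g = -13)
Answer: WP = 2*g ≥ 2*s + 17 ∧ (3*s ≤ 12 → g ≠ 4) ∧ (g > 11 ∨ g = -13)


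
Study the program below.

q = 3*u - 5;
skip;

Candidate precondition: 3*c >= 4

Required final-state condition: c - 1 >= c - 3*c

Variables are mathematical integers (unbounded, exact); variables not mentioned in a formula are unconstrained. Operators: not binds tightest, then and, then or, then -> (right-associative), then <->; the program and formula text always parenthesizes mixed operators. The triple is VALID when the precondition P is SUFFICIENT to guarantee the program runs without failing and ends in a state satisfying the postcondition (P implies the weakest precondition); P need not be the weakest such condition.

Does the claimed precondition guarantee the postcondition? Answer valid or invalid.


Working backward. After the program, the postcondition c - 1 >= c - 3*c must hold; in canonical form it is 3*c >= 1.
Before skip: 3*c >= 1
Before q := 3*u - 5: 3*c >= 1
The weakest precondition is 3*c >= 1.
Check whether 3*c >= 4 implies it.
Every state satisfying the precondition satisfies the weakest precondition: the implication holds.
Answer: valid


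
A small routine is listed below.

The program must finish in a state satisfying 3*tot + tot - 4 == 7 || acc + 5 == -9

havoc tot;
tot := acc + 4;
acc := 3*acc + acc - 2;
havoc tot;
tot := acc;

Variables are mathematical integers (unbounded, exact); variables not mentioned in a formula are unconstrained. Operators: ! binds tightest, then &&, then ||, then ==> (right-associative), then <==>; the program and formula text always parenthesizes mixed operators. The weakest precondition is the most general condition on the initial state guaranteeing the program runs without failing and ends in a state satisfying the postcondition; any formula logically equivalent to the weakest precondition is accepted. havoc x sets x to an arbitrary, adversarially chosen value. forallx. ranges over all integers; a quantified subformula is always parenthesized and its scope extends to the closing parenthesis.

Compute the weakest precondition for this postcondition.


Working backward. After the program, the postcondition 3*tot + tot - 4 == 7 || acc + 5 == -9 must hold; in canonical form it is 4*tot == 11 || acc == -14.
Before tot := acc: 4*acc == 11 || acc == -14
Before havoc tot: 4*acc == 11 || acc == -14
Before acc := 3*acc + acc - 2: 16*acc == 19 || 4*acc == -12
Before tot := acc + 4: 16*acc == 19 || 4*acc == -12
Before havoc tot: 16*acc == 19 || 4*acc == -12
Answer: WP = 16*acc == 19 || 4*acc == -12


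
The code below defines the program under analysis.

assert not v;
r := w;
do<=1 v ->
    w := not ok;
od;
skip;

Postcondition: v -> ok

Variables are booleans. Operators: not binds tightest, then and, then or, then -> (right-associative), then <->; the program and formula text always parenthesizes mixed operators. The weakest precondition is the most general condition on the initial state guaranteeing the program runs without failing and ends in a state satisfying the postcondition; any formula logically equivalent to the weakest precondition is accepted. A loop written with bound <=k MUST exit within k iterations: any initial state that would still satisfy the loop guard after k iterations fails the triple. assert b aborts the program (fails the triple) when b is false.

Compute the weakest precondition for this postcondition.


Working backward. After the program, v -> ok must hold.
Before skip: v -> ok
Before the loop (bound <=1), unroll the exhaustion recursion (WP_0 = exit-now case; WP_j = one more guarded iteration, up to j = 1):
  WP_0: (not v) and (v -> ok)
  WP_1: (v -> ((not v) and (v -> ok))) and ((not v) -> (v -> ok))
So before the loop: (v -> ((not v) and (v -> ok))) and ((not v) -> (v -> ok))
Before r := w: (v -> ((not v) and (v -> ok))) and ((not v) -> (v -> ok))
Before assert not v: (not v) and (v -> ((not v) and (v -> ok))) and ((not v) -> (v -> ok))
Answer: WP = (not v) and (v -> ((not v) and (v -> ok))) and ((not v) -> (v -> ok))


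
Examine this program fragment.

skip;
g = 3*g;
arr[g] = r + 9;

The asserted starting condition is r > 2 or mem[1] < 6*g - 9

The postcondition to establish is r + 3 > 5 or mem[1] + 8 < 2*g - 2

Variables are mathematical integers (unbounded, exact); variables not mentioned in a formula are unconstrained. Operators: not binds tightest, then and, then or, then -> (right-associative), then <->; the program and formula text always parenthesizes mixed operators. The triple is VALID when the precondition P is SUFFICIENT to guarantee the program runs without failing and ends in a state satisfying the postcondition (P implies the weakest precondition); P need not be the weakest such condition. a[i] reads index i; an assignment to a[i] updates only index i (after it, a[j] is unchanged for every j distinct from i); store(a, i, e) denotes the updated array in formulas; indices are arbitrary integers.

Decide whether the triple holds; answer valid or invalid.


Working backward. After the program, the postcondition r + 3 > 5 or mem[1] + 8 < 2*g - 2 must hold; in canonical form it is r > 2 or mem[1] < 2*g - 10.
Before arr[g] := r + 9: r > 2 or mem[1] < 2*g - 10
Before g := 3*g: r > 2 or mem[1] < 6*g - 10
Before skip: r > 2 or mem[1] < 6*g - 10
The weakest precondition is r > 2 or mem[1] < 6*g - 10.
Check whether r > 2 or mem[1] < 6*g - 9 implies it.
Countermodel: at the initial state g = 2, mem = {[1] = 2, elsewhere 2}, r = 2, the precondition holds but the weakest precondition fails.
Answer: invalid


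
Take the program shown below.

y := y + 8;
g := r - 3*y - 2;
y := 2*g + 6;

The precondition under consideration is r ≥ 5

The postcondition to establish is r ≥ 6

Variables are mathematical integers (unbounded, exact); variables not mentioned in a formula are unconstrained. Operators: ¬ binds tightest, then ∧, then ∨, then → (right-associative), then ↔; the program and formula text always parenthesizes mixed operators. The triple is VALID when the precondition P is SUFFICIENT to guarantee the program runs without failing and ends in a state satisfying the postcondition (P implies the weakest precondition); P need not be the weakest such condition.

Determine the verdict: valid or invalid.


Working backward. After the program, r ≥ 6 must hold.
Before y := 2*g + 6: r ≥ 6
Before g := r - 3*y - 2: r ≥ 6
Before y := y + 8: r ≥ 6
The weakest precondition is r ≥ 6.
Check whether r ≥ 5 implies it.
Countermodel: at the initial state r = 5, the precondition holds but the weakest precondition fails.
Answer: invalid


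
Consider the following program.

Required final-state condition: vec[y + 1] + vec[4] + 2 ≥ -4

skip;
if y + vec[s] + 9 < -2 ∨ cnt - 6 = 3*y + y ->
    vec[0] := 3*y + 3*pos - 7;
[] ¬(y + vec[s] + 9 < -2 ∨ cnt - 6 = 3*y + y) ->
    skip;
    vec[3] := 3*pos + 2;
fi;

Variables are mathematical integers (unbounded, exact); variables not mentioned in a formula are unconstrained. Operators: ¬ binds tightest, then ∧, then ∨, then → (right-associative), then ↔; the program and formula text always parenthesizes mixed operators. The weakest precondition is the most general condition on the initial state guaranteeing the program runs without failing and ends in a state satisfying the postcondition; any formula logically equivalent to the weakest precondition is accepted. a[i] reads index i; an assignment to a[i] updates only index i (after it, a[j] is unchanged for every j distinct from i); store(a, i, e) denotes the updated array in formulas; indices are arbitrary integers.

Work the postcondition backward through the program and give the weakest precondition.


Working backward. After the program, the postcondition vec[y + 1] + vec[4] + 2 ≥ -4 must hold; in canonical form it is vec[y + 1] + vec[4] ≥ -6.
Then branch requires vec[4] + store(vec, 0, 3*pos + 3*y - 7)[y + 1] ≥ -6; else branch requires vec[4] + store(vec, 3, 3*pos + 2)[y + 1] ≥ -6.
Before the if: ((vec[s] + y < -11 ∨ cnt = 4*y + 6) → vec[4] + store(vec, 0, 3*pos + 3*y - 7)[y + 1] ≥ -6) ∧ ((¬(vec[s] + y < -11 ∨ cnt = 4*y + 6)) → vec[4] + store(vec, 3, 3*pos + 2)[y + 1] ≥ -6)
Before skip: ((vec[s] + y < -11 ∨ cnt = 4*y + 6) → vec[4] + store(vec, 0, 3*pos + 3*y - 7)[y + 1] ≥ -6) ∧ ((¬(vec[s] + y < -11 ∨ cnt = 4*y + 6)) → vec[4] + store(vec, 3, 3*pos + 2)[y + 1] ≥ -6)
Answer: WP = ((vec[s] + y < -11 ∨ cnt = 4*y + 6) → vec[4] + store(vec, 0, 3*pos + 3*y - 7)[y + 1] ≥ -6) ∧ ((¬(vec[s] + y < -11 ∨ cnt = 4*y + 6)) → vec[4] + store(vec, 3, 3*pos + 2)[y + 1] ≥ -6)


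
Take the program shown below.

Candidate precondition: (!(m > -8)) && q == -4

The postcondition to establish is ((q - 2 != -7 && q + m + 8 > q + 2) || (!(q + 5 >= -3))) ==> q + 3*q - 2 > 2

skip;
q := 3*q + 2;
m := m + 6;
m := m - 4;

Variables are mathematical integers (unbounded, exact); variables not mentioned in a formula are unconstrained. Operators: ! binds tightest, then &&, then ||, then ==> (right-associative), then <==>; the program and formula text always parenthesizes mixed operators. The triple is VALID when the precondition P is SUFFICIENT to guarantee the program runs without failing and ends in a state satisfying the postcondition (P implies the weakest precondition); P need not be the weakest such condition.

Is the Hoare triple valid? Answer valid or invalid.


Working backward. After the program, the postcondition ((q - 2 != -7 && q + m + 8 > q + 2) || (!(q + 5 >= -3))) ==> q + 3*q - 2 > 2 must hold; in canonical form it is ((q != -5 && m > -6) || (!(q >= -8))) ==> 4*q > 4.
Before m := m - 4: ((q != -5 && m > -2) || (!(q >= -8))) ==> 4*q > 4
Before m := m + 6: ((q != -5 && m > -8) || (!(q >= -8))) ==> 4*q > 4
Before q := 3*q + 2: ((3*q != -7 && m > -8) || (!(3*q >= -10))) ==> 12*q > -4
Before skip: ((3*q != -7 && m > -8) || (!(3*q >= -10))) ==> 12*q > -4
The weakest precondition is ((3*q != -7 && m > -8) || (!(3*q >= -10))) ==> 12*q > -4.
Check whether (!(m > -8)) && q == -4 implies it.
Countermodel: at the initial state m = -8, q = -4, the precondition holds but the weakest precondition fails.
Answer: invalid


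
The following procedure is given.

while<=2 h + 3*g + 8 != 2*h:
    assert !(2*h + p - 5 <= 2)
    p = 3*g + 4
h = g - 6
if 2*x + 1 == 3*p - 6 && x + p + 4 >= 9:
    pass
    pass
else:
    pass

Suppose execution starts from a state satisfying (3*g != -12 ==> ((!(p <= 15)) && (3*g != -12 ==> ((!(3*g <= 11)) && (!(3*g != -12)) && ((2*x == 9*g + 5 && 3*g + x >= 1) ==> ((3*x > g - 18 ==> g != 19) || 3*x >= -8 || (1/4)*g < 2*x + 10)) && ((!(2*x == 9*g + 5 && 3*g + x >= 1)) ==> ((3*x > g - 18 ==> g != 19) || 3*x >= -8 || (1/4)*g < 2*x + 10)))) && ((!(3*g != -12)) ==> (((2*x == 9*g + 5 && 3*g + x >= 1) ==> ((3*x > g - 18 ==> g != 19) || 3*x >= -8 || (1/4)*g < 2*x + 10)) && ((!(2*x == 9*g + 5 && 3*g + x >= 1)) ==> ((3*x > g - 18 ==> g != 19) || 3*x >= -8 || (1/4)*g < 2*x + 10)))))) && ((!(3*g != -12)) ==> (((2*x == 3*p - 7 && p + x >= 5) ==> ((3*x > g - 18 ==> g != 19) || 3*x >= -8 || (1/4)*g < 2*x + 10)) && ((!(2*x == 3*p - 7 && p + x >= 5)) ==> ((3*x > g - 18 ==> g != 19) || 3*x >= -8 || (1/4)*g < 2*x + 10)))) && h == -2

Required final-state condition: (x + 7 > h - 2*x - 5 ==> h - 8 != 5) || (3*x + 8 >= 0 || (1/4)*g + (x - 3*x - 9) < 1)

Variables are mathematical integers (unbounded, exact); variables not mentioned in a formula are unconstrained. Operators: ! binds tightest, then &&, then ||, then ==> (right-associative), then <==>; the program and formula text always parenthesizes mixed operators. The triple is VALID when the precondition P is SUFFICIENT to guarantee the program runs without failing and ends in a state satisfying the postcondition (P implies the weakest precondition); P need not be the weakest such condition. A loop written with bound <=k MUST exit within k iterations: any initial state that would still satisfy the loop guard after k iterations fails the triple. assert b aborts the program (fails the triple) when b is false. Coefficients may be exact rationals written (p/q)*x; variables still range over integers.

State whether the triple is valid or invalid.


Working backward. After the program, the postcondition (x + 7 > h - 2*x - 5 ==> h - 8 != 5) || (3*x + 8 >= 0 || (1/4)*g + (x - 3*x - 9) < 1) must hold; in canonical form it is (3*x > h - 12 ==> h != 13) || 3*x >= -8 || (1/4)*g < 2*x + 10.
Then branch requires (3*x > h - 12 ==> h != 13) || 3*x >= -8 || (1/4)*g < 2*x + 10; else branch requires (3*x > h - 12 ==> h != 13) || 3*x >= -8 || (1/4)*g < 2*x + 10.
Before the if: ((2*x == 3*p - 7 && p + x >= 5) ==> ((3*x > h - 12 ==> h != 13) || 3*x >= -8 || (1/4)*g < 2*x + 10)) && ((!(2*x == 3*p - 7 && p + x >= 5)) ==> ((3*x > h - 12 ==> h != 13) || 3*x >= -8 || (1/4)*g < 2*x + 10))
Before h := g - 6: ((2*x == 3*p - 7 && p + x >= 5) ==> ((3*x > g - 18 ==> g != 19) || 3*x >= -8 || (1/4)*g < 2*x + 10)) && ((!(2*x == 3*p - 7 && p + x >= 5)) ==> ((3*x > g - 18 ==> g != 19) || 3*x >= -8 || (1/4)*g < 2*x + 10))
Before the loop (bound <=2), unroll the exhaustion recursion (WP_0 = exit-now case; WP_j = one more guarded iteration, up to j = 2):
  WP_0: (!(3*g != h - 8)) && ((2*x == 3*p - 7 && p + x >= 5) ==> ((3*x > g - 18 ==> g != 19) || 3*x >= -8 || (1/4)*g < 2*x + 10)) && ((!(2*x == 3*p - 7 && p + x >= 5)) ==> ((3*x > g - 18 ==> g != 19) || 3*x >= -8 || (1/4)*g < 2*x + 10))
  WP_1: (3*g != h - 8 ==> ((!(2*h + p <= 7)) && (!(3*g != h - 8)) && ((2*x == 9*g + 5 && 3*g + x >= 1) ==> ((3*x > g - 18 ==> g != 19) || 3*x >= -8 || (1/4)*g < 2*x + 10)) && ((!(2*x == 9*g + 5 && 3*g + x >= 1)) ==> ((3*x > g - 18 ==> g != 19) || 3*x >= -8 || (1/4)*g < 2*x + 10)))) && ((!(3*g != h - 8)) ==> (((2*x == 3*p - 7 && p + x >= 5) ==> ((3*x > g - 18 ==> g != 19) || 3*x >= -8 || (1/4)*g < 2*x + 10)) && ((!(2*x == 3*p - 7 && p + x >= 5)) ==> ((3*x > g - 18 ==> g != 19) || 3*x >= -8 || (1/4)*g < 2*x + 10))))
  WP_2: (3*g != h - 8 ==> ((!(2*h + p <= 7)) && (3*g != h - 8 ==> ((!(3*g + 2*h <= 3)) && (!(3*g != h - 8)) && ((2*x == 9*g + 5 && 3*g + x >= 1) ==> ((3*x > g - 18 ==> g != 19) || 3*x >= -8 || (1/4)*g < 2*x + 10)) && ((!(2*x == 9*g + 5 && 3*g + x >= 1)) ==> ((3*x > g - 18 ==> g != 19) || 3*x >= -8 || (1/4)*g < 2*x + 10)))) && ((!(3*g != h - 8)) ==> (((2*x == 9*g + 5 && 3*g + x >= 1) ==> ((3*x > g - 18 ==> g != 19) || 3*x >= -8 || (1/4)*g < 2*x + 10)) && ((!(2*x == 9*g + 5 && 3*g + x >= 1)) ==> ((3*x > g - 18 ==> g != 19) || 3*x >= -8 || (1/4)*g < 2*x + 10)))))) && ((!(3*g != h - 8)) ==> (((2*x == 3*p - 7 && p + x >= 5) ==> ((3*x > g - 18 ==> g != 19) || 3*x >= -8 || (1/4)*g < 2*x + 10)) && ((!(2*x == 3*p - 7 && p + x >= 5)) ==> ((3*x > g - 18 ==> g != 19) || 3*x >= -8 || (1/4)*g < 2*x + 10))))
So before the loop: (3*g != h - 8 ==> ((!(2*h + p <= 7)) && (3*g != h - 8 ==> ((!(3*g + 2*h <= 3)) && (!(3*g != h - 8)) && ((2*x == 9*g + 5 && 3*g + x >= 1) ==> ((3*x > g - 18 ==> g != 19) || 3*x >= -8 || (1/4)*g < 2*x + 10)) && ((!(2*x == 9*g + 5 && 3*g + x >= 1)) ==> ((3*x > g - 18 ==> g != 19) || 3*x >= -8 || (1/4)*g < 2*x + 10)))) && ((!(3*g != h - 8)) ==> (((2*x == 9*g + 5 && 3*g + x >= 1) ==> ((3*x > g - 18 ==> g != 19) || 3*x >= -8 || (1/4)*g < 2*x + 10)) && ((!(2*x == 9*g + 5 && 3*g + x >= 1)) ==> ((3*x > g - 18 ==> g != 19) || 3*x >= -8 || (1/4)*g < 2*x + 10)))))) && ((!(3*g != h - 8)) ==> (((2*x == 3*p - 7 && p + x >= 5) ==> ((3*x > g - 18 ==> g != 19) || 3*x >= -8 || (1/4)*g < 2*x + 10)) && ((!(2*x == 3*p - 7 && p + x >= 5)) ==> ((3*x > g - 18 ==> g != 19) || 3*x >= -8 || (1/4)*g < 2*x + 10))))
The weakest precondition is (3*g != h - 8 ==> ((!(2*h + p <= 7)) && (3*g != h - 8 ==> ((!(3*g + 2*h <= 3)) && (!(3*g != h - 8)) && ((2*x == 9*g + 5 && 3*g + x >= 1) ==> ((3*x > g - 18 ==> g != 19) || 3*x >= -8 || (1/4)*g < 2*x + 10)) && ((!(2*x == 9*g + 5 && 3*g + x >= 1)) ==> ((3*x > g - 18 ==> g != 19) || 3*x >= -8 || (1/4)*g < 2*x + 10)))) && ((!(3*g != h - 8)) ==> (((2*x == 9*g + 5 && 3*g + x >= 1) ==> ((3*x > g - 18 ==> g != 19) || 3*x >= -8 || (1/4)*g < 2*x + 10)) && ((!(2*x == 9*g + 5 && 3*g + x >= 1)) ==> ((3*x > g - 18 ==> g != 19) || 3*x >= -8 || (1/4)*g < 2*x + 10)))))) && ((!(3*g != h - 8)) ==> (((2*x == 3*p - 7 && p + x >= 5) ==> ((3*x > g - 18 ==> g != 19) || 3*x >= -8 || (1/4)*g < 2*x + 10)) && ((!(2*x == 3*p - 7 && p + x >= 5)) ==> ((3*x > g - 18 ==> g != 19) || 3*x >= -8 || (1/4)*g < 2*x + 10)))).
Check whether (3*g != -12 ==> ((!(p <= 15)) && (3*g != -12 ==> ((!(3*g <= 11)) && (!(3*g != -12)) && ((2*x == 9*g + 5 && 3*g + x >= 1) ==> ((3*x > g - 18 ==> g != 19) || 3*x >= -8 || (1/4)*g < 2*x + 10)) && ((!(2*x == 9*g + 5 && 3*g + x >= 1)) ==> ((3*x > g - 18 ==> g != 19) || 3*x >= -8 || (1/4)*g < 2*x + 10)))) && ((!(3*g != -12)) ==> (((2*x == 9*g + 5 && 3*g + x >= 1) ==> ((3*x > g - 18 ==> g != 19) || 3*x >= -8 || (1/4)*g < 2*x + 10)) && ((!(2*x == 9*g + 5 && 3*g + x >= 1)) ==> ((3*x > g - 18 ==> g != 19) || 3*x >= -8 || (1/4)*g < 2*x + 10)))))) && ((!(3*g != -12)) ==> (((2*x == 3*p - 7 && p + x >= 5) ==> ((3*x > g - 18 ==> g != 19) || 3*x >= -8 || (1/4)*g < 2*x + 10)) && ((!(2*x == 3*p - 7 && p + x >= 5)) ==> ((3*x > g - 18 ==> g != 19) || 3*x >= -8 || (1/4)*g < 2*x + 10)))) && h == -2 implies it.
Countermodel: at the initial state g = -4, h = -2, p = 0, x = 0, the precondition holds but the weakest precondition fails.
Answer: invalid


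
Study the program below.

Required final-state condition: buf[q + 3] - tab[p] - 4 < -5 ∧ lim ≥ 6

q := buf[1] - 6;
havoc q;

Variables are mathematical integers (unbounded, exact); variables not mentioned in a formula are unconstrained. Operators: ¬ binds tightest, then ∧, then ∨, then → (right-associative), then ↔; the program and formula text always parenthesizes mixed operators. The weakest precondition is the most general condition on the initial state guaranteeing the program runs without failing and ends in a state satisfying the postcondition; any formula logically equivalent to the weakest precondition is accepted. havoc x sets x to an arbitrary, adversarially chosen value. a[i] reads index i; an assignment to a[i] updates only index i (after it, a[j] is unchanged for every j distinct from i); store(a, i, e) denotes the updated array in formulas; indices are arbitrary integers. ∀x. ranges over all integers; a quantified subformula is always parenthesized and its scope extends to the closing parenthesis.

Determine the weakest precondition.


Working backward. After the program, the postcondition buf[q + 3] - tab[p] - 4 < -5 ∧ lim ≥ 6 must hold; in canonical form it is buf[q + 3] < tab[p] - 1 ∧ lim ≥ 6.
Before havoc q: ∀q_1. (buf[q_1 + 3] < tab[p] - 1 ∧ lim ≥ 6)
Before q := buf[1] - 6: ∀q_1. (buf[q_1 + 3] < tab[p] - 1 ∧ lim ≥ 6)
Answer: WP = ∀q_1. (buf[q_1 + 3] < tab[p] - 1 ∧ lim ≥ 6)


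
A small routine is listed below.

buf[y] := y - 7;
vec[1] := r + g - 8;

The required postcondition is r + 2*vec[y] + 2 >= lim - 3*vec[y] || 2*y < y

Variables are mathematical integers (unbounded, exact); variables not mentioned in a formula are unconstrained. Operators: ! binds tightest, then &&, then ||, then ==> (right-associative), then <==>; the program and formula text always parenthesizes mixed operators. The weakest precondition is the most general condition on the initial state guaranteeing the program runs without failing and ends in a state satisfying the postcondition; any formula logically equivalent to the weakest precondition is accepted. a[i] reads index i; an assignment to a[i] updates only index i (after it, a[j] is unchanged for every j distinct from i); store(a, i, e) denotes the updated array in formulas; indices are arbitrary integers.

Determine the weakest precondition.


Working backward. After the program, the postcondition r + 2*vec[y] + 2 >= lim - 3*vec[y] || 2*y < y must hold; in canonical form it is 5*vec[y] + r >= lim - 2 || y < 0.
Before vec[1] := r + g - 8: 5*store(vec, 1, g + r - 8)[y] + r >= lim - 2 || y < 0
Before buf[y] := y - 7: 5*store(vec, 1, g + r - 8)[y] + r >= lim - 2 || y < 0
Answer: WP = 5*store(vec, 1, g + r - 8)[y] + r >= lim - 2 || y < 0


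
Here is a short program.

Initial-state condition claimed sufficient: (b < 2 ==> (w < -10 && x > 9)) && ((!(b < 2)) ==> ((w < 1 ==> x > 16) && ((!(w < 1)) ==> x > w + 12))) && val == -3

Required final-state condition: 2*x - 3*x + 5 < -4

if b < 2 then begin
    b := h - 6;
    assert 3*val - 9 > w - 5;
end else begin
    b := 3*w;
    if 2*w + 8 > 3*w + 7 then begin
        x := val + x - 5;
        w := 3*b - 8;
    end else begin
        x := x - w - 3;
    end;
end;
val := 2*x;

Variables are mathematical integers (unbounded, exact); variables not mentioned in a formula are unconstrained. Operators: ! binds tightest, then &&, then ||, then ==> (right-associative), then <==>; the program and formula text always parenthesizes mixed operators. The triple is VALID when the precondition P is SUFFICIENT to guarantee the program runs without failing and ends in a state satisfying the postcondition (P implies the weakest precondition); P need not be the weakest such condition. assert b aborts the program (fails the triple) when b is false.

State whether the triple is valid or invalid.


Working backward. After the program, the postcondition 2*x - 3*x + 5 < -4 must hold; in canonical form it is x > 9.
Before val := 2*x: x > 9
Then branch requires 3*val > w + 4 && x > 9; else branch requires (w < 1 ==> val + x > 14) && ((!(w < 1)) ==> x > w + 12).
Before the if: (b < 2 ==> (3*val > w + 4 && x > 9)) && ((!(b < 2)) ==> ((w < 1 ==> val + x > 14) && ((!(w < 1)) ==> x > w + 12)))
The weakest precondition is (b < 2 ==> (3*val > w + 4 && x > 9)) && ((!(b < 2)) ==> ((w < 1 ==> val + x > 14) && ((!(w < 1)) ==> x > w + 12))).
Check whether (b < 2 ==> (w < -10 && x > 9)) && ((!(b < 2)) ==> ((w < 1 ==> x > 16) && ((!(w < 1)) ==> x > w + 12))) && val == -3 implies it.
Countermodel: at the initial state b = 1, val = -3, w = -11, x = 10, the precondition holds but the weakest precondition fails.
Answer: invalid


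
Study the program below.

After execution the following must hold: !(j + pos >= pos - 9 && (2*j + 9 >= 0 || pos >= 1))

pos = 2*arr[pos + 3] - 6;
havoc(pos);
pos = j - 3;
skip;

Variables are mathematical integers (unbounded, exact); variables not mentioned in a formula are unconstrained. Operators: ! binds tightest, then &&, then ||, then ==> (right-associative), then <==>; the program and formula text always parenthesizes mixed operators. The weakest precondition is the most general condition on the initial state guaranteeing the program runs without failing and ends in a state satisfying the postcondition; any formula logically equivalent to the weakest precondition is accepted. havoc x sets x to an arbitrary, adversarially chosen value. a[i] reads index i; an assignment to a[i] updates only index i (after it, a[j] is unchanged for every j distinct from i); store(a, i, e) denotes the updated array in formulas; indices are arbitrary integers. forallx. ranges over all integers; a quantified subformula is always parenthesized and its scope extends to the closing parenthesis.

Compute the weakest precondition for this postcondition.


Working backward. After the program, the postcondition !(j + pos >= pos - 9 && (2*j + 9 >= 0 || pos >= 1)) must hold; in canonical form it is !(j >= -9 && (2*j >= -9 || pos >= 1)).
Before skip: !(j >= -9 && (2*j >= -9 || pos >= 1))
Before pos := j - 3: !(j >= -9 && (2*j >= -9 || j >= 4))
Before havoc pos: !(j >= -9 && (2*j >= -9 || j >= 4))
Before pos := 2*arr[pos + 3] - 6: !(j >= -9 && (2*j >= -9 || j >= 4))
Answer: WP = !(j >= -9 && (2*j >= -9 || j >= 4))


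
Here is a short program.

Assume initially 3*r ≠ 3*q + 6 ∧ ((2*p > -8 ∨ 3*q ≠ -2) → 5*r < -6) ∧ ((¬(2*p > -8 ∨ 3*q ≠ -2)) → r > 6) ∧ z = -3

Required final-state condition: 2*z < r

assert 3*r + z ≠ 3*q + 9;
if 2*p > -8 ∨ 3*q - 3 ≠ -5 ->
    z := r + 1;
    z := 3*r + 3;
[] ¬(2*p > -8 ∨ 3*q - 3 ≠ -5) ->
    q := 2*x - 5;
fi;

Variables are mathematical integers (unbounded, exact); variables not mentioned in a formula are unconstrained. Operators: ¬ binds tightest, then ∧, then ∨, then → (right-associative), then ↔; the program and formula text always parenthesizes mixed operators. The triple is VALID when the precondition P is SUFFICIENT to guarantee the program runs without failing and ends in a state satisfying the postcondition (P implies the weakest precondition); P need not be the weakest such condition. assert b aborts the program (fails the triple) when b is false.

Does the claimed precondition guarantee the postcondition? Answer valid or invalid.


Working backward. After the program, 2*z < r must hold.
Then branch requires 5*r < -6; else branch requires 2*z < r.
Before the if: ((2*p > -8 ∨ 3*q ≠ -2) → 5*r < -6) ∧ ((¬(2*p > -8 ∨ 3*q ≠ -2)) → 2*z < r)
Before assert 3*r + z ≠ 3*q + 9: 3*r + z ≠ 3*q + 9 ∧ ((2*p > -8 ∨ 3*q ≠ -2) → 5*r < -6) ∧ ((¬(2*p > -8 ∨ 3*q ≠ -2)) → 2*z < r)
The weakest precondition is 3*r + z ≠ 3*q + 9 ∧ ((2*p > -8 ∨ 3*q ≠ -2) → 5*r < -6) ∧ ((¬(2*p > -8 ∨ 3*q ≠ -2)) → 2*z < r).
Check whether 3*r ≠ 3*q + 6 ∧ ((2*p > -8 ∨ 3*q ≠ -2) → 5*r < -6) ∧ ((¬(2*p > -8 ∨ 3*q ≠ -2)) → r > 6) ∧ z = -3 implies it.
Countermodel: at the initial state p = 0, q = -6, r = -2, z = -3, the precondition holds but the weakest precondition fails.
Answer: invalid


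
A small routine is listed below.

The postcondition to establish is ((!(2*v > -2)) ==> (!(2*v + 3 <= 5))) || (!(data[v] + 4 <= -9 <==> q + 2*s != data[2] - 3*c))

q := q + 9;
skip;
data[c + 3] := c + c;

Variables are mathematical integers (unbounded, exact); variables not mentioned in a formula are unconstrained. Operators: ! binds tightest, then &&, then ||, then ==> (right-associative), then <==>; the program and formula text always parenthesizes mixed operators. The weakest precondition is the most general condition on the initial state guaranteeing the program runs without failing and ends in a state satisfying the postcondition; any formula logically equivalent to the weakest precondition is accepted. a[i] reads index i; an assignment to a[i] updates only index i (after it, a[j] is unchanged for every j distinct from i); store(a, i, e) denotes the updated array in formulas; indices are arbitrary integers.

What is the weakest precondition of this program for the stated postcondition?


Working backward. After the program, the postcondition ((!(2*v > -2)) ==> (!(2*v + 3 <= 5))) || (!(data[v] + 4 <= -9 <==> q + 2*s != data[2] - 3*c)) must hold; in canonical form it is ((!(2*v > -2)) ==> (!(2*v <= 2))) || (!(data[v] <= -13 <==> 3*c + q + 2*s != data[2])).
Before data[c + 3] := c + c: ((!(2*v > -2)) ==> (!(2*v <= 2))) || (!(store(data, c + 3, 2*c)[v] <= -13 <==> 3*c + q + 2*s != store(data, c + 3, 2*c)[2]))
Before skip: ((!(2*v > -2)) ==> (!(2*v <= 2))) || (!(store(data, c + 3, 2*c)[v] <= -13 <==> 3*c + q + 2*s != store(data, c + 3, 2*c)[2]))
Before q := q + 9: ((!(2*v > -2)) ==> (!(2*v <= 2))) || (!(store(data, c + 3, 2*c)[v] <= -13 <==> 3*c + q + 2*s != store(data, c + 3, 2*c)[2] - 9))
Answer: WP = ((!(2*v > -2)) ==> (!(2*v <= 2))) || (!(store(data, c + 3, 2*c)[v] <= -13 <==> 3*c + q + 2*s != store(data, c + 3, 2*c)[2] - 9))


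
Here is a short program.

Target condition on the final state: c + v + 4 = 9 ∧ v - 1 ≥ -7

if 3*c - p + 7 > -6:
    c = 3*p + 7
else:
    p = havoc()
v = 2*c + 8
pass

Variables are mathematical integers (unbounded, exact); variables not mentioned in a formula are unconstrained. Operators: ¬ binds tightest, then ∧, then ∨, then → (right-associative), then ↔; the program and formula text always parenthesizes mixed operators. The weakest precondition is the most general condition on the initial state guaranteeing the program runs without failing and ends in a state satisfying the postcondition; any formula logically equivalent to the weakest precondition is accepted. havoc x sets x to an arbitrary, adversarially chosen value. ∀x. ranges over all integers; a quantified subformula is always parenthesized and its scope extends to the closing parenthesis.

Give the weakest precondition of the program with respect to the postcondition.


Working backward. After the program, the postcondition c + v + 4 = 9 ∧ v - 1 ≥ -7 must hold; in canonical form it is c + v = 5 ∧ v ≥ -6.
Before skip: c + v = 5 ∧ v ≥ -6
Before v := 2*c + 8: 3*c = -3 ∧ 2*c ≥ -14
Then branch requires 9*p = -24 ∧ 6*p ≥ -28; else branch requires 3*c = -3 ∧ 2*c ≥ -14.
Before the if: (3*c > p - 13 → (9*p = -24 ∧ 6*p ≥ -28)) ∧ ((¬(3*c > p - 13)) → (3*c = -3 ∧ 2*c ≥ -14))
Answer: WP = (3*c > p - 13 → (9*p = -24 ∧ 6*p ≥ -28)) ∧ ((¬(3*c > p - 13)) → (3*c = -3 ∧ 2*c ≥ -14))
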